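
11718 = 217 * 54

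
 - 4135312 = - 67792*61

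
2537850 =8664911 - 6127061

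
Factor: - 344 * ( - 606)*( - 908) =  - 2^6*3^1*43^1*101^1 * 227^1=- 189285312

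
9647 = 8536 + 1111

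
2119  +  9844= 11963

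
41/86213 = 41/86213 = 0.00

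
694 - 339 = 355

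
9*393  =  3537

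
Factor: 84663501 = 3^1 * 13^1*1013^1*2143^1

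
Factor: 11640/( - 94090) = - 12/97 = - 2^2*3^1*97^(-1)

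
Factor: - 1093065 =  - 3^1*5^1*72871^1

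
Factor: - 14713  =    -  14713^1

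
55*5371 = 295405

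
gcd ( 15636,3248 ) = 4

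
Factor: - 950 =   -  2^1*5^2*19^1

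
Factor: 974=2^1*487^1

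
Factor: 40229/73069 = 49/89  =  7^2*89^( - 1)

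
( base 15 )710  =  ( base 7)4431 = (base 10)1590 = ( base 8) 3066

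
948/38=474/19=24.95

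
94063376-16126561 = 77936815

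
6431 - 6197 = 234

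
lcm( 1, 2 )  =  2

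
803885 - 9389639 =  - 8585754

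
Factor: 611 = 13^1*47^1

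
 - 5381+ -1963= - 7344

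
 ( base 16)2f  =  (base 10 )47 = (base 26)1L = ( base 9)52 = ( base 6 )115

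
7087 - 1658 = 5429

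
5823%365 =348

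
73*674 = 49202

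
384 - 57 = 327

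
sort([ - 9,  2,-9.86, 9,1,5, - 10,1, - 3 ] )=[ - 10,-9.86, - 9, - 3,1,1,2 , 5, 9]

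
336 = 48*7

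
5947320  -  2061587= 3885733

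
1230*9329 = 11474670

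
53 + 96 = 149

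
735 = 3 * 245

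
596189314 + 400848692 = 997038006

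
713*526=375038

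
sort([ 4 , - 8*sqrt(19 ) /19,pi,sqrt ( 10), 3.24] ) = [ - 8*sqrt( 19 )/19,  pi , sqrt(10),3.24,4]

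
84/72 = 1+1/6 = 1.17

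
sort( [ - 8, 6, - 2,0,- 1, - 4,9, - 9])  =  [ - 9, - 8, - 4, - 2, - 1, 0 , 6,9 ]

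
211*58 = 12238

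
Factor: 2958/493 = 6 = 2^1*3^1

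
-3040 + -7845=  - 10885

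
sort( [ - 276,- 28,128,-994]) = [ - 994, - 276,  -  28, 128]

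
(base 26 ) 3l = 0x63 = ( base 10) 99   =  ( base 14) 71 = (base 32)33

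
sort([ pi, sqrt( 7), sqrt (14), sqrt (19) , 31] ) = [sqrt (7 ),pi,  sqrt( 14),sqrt (19),31]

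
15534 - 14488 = 1046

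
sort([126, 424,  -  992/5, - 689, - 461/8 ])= [- 689,-992/5, - 461/8, 126, 424]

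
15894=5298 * 3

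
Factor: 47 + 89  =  136 = 2^3*17^1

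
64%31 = 2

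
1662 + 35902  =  37564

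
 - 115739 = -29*3991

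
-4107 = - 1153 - 2954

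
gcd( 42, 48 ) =6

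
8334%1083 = 753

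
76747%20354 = 15685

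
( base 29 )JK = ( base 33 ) HA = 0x23B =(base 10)571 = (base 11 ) 47A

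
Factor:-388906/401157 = - 2^1*3^( - 2)*7^1*29^(-2 ) * 53^( - 1 )*27779^1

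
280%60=40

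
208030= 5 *41606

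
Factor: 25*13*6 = 1950=   2^1 * 3^1*5^2 * 13^1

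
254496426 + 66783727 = 321280153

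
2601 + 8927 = 11528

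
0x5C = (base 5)332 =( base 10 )92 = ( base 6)232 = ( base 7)161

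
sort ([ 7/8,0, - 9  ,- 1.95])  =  [ - 9, - 1.95 , 0, 7/8]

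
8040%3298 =1444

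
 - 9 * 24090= - 216810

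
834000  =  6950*120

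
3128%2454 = 674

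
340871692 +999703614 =1340575306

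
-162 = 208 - 370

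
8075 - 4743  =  3332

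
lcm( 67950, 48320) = 2174400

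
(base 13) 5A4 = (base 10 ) 979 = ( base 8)1723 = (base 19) 2da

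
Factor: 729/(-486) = -3/2 = -2^( - 1 )*3^1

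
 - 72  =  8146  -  8218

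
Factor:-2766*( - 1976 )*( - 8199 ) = - 2^4 * 3^3 * 13^1*19^1*461^1*911^1 = -  44812585584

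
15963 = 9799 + 6164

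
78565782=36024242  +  42541540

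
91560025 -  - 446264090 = 537824115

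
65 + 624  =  689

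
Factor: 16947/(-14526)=- 7/6 = - 2^( - 1)*3^( - 1 )* 7^1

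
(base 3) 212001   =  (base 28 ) m6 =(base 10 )622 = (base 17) 22A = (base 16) 26e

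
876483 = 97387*9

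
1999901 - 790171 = 1209730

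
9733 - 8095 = 1638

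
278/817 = 278/817  =  0.34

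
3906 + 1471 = 5377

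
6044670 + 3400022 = 9444692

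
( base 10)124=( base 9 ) 147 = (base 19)6a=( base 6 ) 324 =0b1111100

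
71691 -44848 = 26843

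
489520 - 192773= 296747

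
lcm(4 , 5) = 20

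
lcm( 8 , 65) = 520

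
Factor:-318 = -2^1*3^1*53^1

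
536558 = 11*48778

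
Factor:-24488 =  - 2^3*3061^1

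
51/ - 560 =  - 1+509/560 = - 0.09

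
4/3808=1/952=0.00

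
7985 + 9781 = 17766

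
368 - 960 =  - 592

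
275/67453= 275/67453=0.00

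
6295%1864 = 703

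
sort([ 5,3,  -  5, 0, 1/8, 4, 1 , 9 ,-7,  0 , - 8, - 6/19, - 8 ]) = [-8, - 8,-7, - 5, -6/19,0 , 0,1/8, 1,3,4, 5,9]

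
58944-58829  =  115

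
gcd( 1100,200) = 100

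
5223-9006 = - 3783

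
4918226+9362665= 14280891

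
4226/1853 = 2 + 520/1853 = 2.28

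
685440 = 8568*80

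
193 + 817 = 1010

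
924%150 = 24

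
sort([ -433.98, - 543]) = [ - 543 , -433.98] 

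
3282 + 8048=11330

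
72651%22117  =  6300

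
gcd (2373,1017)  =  339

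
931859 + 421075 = 1352934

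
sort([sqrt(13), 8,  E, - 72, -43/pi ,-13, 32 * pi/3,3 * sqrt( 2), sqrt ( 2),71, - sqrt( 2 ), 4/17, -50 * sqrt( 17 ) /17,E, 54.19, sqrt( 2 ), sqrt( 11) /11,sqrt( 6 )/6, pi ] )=[- 72, - 43/pi, - 13, - 50*sqrt(17)/17,  -  sqrt(2 ) , 4/17, sqrt( 11)/11, sqrt ( 6)/6, sqrt(2) , sqrt(2), E , E, pi,sqrt(13),  3 *sqrt(2),8,32*pi/3, 54.19, 71] 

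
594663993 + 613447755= 1208111748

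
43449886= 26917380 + 16532506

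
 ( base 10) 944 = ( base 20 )274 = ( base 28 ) 15K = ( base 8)1660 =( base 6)4212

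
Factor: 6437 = 41^1 * 157^1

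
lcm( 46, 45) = 2070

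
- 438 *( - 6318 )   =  2767284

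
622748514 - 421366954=201381560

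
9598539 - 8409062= 1189477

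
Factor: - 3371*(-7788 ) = 2^2*3^1*11^1* 59^1*3371^1 =26253348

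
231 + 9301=9532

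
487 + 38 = 525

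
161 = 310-149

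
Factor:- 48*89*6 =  - 25632 = - 2^5 * 3^2 *89^1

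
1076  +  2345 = 3421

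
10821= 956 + 9865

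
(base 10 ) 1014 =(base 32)vm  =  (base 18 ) 326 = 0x3f6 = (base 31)11M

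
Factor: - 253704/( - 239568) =2^( - 1)*7^( - 1)*11^1*23^ (-1)*31^1 = 341/322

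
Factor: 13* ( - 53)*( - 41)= 28249=13^1*41^1 * 53^1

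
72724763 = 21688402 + 51036361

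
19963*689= 13754507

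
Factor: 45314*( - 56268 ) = -2549728152=-2^3*3^3*139^1*163^1 * 521^1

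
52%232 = 52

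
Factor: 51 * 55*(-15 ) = -42075= -  3^2 * 5^2*11^1*17^1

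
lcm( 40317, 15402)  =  1370778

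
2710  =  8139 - 5429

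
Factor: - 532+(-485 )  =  -1017 = - 3^2*113^1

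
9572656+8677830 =18250486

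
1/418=1/418  =  0.00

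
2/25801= 2/25801=0.00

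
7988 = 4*1997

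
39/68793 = 13/22931 = 0.00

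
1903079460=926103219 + 976976241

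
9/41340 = 3/13780 = 0.00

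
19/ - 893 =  - 1/47 = - 0.02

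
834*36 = 30024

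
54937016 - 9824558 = 45112458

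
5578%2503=572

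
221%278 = 221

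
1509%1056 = 453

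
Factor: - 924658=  - 2^1*7^1 * 66047^1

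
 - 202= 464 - 666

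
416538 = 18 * 23141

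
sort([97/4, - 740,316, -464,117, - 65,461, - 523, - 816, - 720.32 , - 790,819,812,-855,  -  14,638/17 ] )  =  [-855, - 816, - 790, - 740, - 720.32,-523, - 464, - 65, - 14, 97/4,638/17,117,316,461,  812,819 ] 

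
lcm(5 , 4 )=20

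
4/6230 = 2/3115 = 0.00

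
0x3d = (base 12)51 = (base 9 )67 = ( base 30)21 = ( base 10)61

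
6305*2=12610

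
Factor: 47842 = 2^1*19^1 * 1259^1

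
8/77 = 8/77 = 0.10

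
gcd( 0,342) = 342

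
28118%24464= 3654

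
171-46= 125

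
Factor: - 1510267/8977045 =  - 5^( - 1)*7^( - 2)*251^1*547^1*3331^(-1)  =  - 137297/816095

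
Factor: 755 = 5^1*151^1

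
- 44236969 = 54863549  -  99100518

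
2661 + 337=2998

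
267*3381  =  902727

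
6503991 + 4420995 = 10924986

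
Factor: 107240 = 2^3 * 5^1 * 7^1*383^1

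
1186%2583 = 1186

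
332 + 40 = 372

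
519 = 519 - 0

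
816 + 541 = 1357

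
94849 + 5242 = 100091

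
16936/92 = 184 + 2/23 = 184.09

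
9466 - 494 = 8972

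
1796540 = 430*4178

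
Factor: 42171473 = 42171473^1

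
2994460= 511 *5860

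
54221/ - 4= - 54221/4 = -13555.25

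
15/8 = 15/8 = 1.88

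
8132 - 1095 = 7037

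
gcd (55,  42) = 1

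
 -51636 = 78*(-662 )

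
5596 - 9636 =-4040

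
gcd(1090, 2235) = 5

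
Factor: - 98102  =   - 2^1 * 181^1*271^1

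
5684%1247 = 696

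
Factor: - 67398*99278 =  - 6691138644 = - 2^2*3^1*47^1 * 239^1*49639^1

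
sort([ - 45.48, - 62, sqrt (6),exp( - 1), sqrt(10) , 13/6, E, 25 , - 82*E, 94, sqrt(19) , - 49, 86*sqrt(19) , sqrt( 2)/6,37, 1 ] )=[ - 82 * E ,  -  62,-49, - 45.48,  sqrt( 2 )/6 , exp( - 1), 1,13/6,sqrt(6), E,sqrt( 10),sqrt( 19),25, 37,94 , 86 * sqrt(19 ) ]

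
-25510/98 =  - 261 + 34/49=-260.31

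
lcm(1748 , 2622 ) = 5244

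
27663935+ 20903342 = 48567277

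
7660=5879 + 1781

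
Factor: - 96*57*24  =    -  2^8*3^3*19^1 = - 131328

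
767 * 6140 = 4709380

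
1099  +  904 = 2003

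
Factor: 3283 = 7^2*67^1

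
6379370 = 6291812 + 87558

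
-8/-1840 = 1/230=0.00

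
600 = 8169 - 7569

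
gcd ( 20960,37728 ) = 4192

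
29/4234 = 1/146 = 0.01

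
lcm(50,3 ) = 150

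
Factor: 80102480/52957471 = 2^4*5^1* 7^( - 1 )*19^1 * 37^( - 1)*139^( - 1)*151^1 * 349^1*1471^ ( - 1 ) 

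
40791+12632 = 53423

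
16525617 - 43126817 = -26601200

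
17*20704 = 351968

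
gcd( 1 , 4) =1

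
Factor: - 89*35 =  - 3115 =-5^1*7^1*89^1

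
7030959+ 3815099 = 10846058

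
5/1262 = 5/1262  =  0.00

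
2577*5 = 12885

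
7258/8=3629/4 = 907.25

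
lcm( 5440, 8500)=136000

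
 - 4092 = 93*(-44)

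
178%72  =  34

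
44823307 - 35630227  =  9193080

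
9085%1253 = 314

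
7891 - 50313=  - 42422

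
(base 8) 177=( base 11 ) 106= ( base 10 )127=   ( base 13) 9A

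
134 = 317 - 183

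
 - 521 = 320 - 841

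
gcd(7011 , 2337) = 2337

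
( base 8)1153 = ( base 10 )619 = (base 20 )1AJ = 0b1001101011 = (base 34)i7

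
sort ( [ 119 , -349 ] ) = [  -  349 , 119] 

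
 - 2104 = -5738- - 3634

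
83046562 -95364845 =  - 12318283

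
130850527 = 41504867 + 89345660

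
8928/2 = 4464 =4464.00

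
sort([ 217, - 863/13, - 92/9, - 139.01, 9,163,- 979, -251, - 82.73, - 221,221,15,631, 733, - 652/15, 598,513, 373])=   [ - 979, - 251, - 221, - 139.01,-82.73, - 863/13, - 652/15, - 92/9,9, 15,163,217, 221,373,513,598,631, 733]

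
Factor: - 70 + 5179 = 3^1*13^1*131^1= 5109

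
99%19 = 4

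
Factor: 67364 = 2^2*11^1*1531^1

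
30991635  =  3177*9755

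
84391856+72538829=156930685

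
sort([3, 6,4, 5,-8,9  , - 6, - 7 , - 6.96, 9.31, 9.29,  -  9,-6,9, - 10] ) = [ - 10, - 9,-8,  -  7,  -  6.96, - 6, - 6, 3,  4, 5, 6,  9, 9, 9.29, 9.31 ]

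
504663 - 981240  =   - 476577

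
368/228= 1+ 35/57=1.61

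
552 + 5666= 6218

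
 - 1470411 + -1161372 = -2631783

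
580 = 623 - 43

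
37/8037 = 37/8037 = 0.00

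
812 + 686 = 1498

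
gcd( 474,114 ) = 6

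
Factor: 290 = 2^1*5^1*29^1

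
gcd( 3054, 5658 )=6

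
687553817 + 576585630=1264139447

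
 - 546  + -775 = -1321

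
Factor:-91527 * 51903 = - 3^3*73^1*79^1 * 30509^1 = -4750525881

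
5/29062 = 5/29062= 0.00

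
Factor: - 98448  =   - 2^4 *3^1*7^1 *293^1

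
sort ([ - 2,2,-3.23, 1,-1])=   [ - 3.23,  -  2, - 1 , 1,2]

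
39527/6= 39527/6 = 6587.83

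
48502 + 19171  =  67673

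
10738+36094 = 46832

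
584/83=584/83 = 7.04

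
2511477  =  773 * 3249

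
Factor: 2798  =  2^1*1399^1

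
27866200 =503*55400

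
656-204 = 452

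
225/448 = 225/448=0.50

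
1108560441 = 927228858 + 181331583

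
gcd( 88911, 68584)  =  1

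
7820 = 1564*5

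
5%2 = 1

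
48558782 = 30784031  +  17774751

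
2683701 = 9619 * 279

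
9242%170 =62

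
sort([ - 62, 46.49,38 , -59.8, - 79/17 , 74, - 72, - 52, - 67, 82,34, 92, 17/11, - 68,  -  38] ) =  [ - 72, - 68, - 67, - 62, - 59.8, - 52,- 38, - 79/17,17/11, 34, 38, 46.49,74,82, 92] 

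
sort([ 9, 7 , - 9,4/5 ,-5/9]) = [-9,  -  5/9 , 4/5,7, 9 ]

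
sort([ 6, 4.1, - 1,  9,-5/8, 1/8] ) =[ - 1, - 5/8,1/8,4.1, 6, 9 ] 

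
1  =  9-8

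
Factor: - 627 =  - 3^1 *11^1  *19^1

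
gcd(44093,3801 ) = 7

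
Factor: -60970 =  - 2^1*5^1 * 7^1*13^1 * 67^1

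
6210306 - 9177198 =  - 2966892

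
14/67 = 14/67 = 0.21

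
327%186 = 141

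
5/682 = 5/682 = 0.01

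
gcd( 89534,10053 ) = 1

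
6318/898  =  7 + 16/449=7.04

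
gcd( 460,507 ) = 1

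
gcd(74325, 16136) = 1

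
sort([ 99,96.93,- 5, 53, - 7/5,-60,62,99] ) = [ - 60,-5,-7/5,53,62,96.93,99, 99 ] 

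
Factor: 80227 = 7^1*73^1*157^1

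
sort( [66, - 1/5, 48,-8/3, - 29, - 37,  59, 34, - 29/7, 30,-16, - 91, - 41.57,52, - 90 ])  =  [  -  91, - 90, - 41.57, - 37,  -  29, - 16,  -  29/7,-8/3,  -  1/5,30, 34,  48, 52, 59, 66]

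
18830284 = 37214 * 506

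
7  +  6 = 13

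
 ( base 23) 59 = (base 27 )4G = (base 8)174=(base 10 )124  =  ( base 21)5j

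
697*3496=2436712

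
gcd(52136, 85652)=3724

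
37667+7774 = 45441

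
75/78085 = 15/15617=0.00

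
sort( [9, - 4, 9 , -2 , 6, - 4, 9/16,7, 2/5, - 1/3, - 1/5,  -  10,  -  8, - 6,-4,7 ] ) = [-10,- 8, - 6, - 4, - 4,-4, - 2, - 1/3,- 1/5, 2/5,9/16, 6, 7,7,9,9 ] 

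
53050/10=5305 = 5305.00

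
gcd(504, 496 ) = 8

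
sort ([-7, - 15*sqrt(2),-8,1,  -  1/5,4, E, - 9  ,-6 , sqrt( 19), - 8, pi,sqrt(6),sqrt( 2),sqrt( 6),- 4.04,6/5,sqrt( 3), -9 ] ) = [ - 15*sqrt( 2 ), - 9, - 9, -8, - 8,-7, -6, - 4.04, - 1/5, 1,  6/5,sqrt( 2),sqrt( 3 ),sqrt( 6 ),sqrt (6),E,pi, 4,sqrt( 19)]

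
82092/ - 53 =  - 82092/53= - 1548.91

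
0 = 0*47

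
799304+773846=1573150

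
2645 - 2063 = 582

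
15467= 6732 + 8735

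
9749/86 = 113+31/86 = 113.36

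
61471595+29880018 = 91351613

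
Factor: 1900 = 2^2*5^2*19^1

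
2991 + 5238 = 8229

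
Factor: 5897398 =2^1*13^1*226823^1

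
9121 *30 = 273630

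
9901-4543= 5358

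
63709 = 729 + 62980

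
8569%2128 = 57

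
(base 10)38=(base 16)26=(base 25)1D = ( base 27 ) 1B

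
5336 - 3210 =2126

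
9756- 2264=7492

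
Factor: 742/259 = 106/37  =  2^1*37^ ( - 1)*53^1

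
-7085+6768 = -317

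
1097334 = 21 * 52254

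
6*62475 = 374850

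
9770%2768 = 1466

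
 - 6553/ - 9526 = 6553/9526 = 0.69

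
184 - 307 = - 123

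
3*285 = 855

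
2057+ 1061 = 3118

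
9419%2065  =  1159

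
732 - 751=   -  19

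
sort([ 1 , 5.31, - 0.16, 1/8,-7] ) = [ - 7, - 0.16, 1/8, 1,  5.31 ]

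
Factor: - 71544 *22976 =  - 2^9*3^1*11^1*271^1*359^1= - 1643794944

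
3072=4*768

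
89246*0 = 0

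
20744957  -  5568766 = 15176191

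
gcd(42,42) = 42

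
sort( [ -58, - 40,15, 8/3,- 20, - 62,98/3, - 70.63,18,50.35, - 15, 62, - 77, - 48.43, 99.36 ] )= [ - 77,-70.63,-62,-58, - 48.43, - 40, - 20,-15,8/3,15,18,98/3,50.35,62, 99.36]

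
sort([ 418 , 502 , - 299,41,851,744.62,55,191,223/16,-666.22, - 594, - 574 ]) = [ - 666.22, - 594, - 574, - 299, 223/16,41, 55,191,  418, 502,744.62,851 ]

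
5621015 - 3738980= 1882035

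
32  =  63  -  31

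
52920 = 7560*7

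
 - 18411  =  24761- 43172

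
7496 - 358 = 7138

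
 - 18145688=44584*( - 407 )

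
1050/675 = 14/9 = 1.56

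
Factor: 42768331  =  293^1*145967^1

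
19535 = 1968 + 17567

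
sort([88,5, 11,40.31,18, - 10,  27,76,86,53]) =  [ - 10,5  ,  11, 18,27, 40.31,53,  76 , 86, 88] 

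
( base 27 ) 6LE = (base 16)135b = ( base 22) a55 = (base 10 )4955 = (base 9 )6715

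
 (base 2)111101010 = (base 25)jf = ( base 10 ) 490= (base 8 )752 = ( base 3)200011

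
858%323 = 212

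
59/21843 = 59/21843 = 0.00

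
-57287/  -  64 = 57287/64  =  895.11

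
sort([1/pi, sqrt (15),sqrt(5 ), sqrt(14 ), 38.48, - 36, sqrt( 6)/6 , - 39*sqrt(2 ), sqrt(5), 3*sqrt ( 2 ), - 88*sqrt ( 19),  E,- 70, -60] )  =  [ - 88*sqrt(19), - 70, - 60, - 39*sqrt( 2), - 36, 1/pi,sqrt ( 6)/6, sqrt( 5), sqrt (5 ),E , sqrt(14),sqrt(15 ), 3*sqrt(2), 38.48]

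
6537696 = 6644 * 984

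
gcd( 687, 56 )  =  1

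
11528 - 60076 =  - 48548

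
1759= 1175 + 584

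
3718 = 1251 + 2467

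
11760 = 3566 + 8194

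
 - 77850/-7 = 11121+3/7 = 11121.43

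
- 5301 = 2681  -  7982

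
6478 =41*158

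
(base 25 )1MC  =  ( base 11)98A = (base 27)1GQ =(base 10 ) 1187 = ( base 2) 10010100011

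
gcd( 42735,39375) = 105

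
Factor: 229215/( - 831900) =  - 2^(  -  2)*5^( - 1 ) * 7^1*37^1*47^( - 1) =-259/940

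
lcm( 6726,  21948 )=417012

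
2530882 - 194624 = 2336258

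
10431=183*57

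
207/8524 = 207/8524 = 0.02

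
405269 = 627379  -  222110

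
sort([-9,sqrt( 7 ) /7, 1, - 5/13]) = [-9, - 5/13,  sqrt( 7 ) /7,  1]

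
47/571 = 47/571 = 0.08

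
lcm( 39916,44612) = 758404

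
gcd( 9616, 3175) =1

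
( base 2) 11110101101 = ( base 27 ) 2IL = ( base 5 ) 30330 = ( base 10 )1965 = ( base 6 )13033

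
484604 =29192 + 455412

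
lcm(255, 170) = 510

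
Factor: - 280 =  - 2^3*5^1*7^1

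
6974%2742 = 1490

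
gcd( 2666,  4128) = 86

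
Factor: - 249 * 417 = - 103833 = - 3^2*83^1 * 139^1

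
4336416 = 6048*717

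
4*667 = 2668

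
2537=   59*43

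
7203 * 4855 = 34970565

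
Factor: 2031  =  3^1*677^1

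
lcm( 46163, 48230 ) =3231410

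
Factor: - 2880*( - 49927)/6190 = 14378976/619 = 2^5 * 3^2*619^( - 1)*49927^1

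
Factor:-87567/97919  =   - 3^1*17^2*101^1*97919^(-1) 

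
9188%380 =68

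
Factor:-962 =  - 2^1*13^1*37^1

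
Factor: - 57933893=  - 57933893^1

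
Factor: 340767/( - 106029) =  -  11^( - 1 )*17^(  -  1)*601^1=   - 601/187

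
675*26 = 17550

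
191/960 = 191/960 = 0.20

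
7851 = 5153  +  2698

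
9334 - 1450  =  7884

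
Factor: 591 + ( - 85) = 506 = 2^1*11^1*23^1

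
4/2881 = 4/2881 = 0.00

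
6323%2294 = 1735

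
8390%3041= 2308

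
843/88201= 843/88201 = 0.01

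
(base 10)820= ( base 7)2251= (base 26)15E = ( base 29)S8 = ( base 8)1464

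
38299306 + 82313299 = 120612605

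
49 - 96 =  - 47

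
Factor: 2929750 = 2^1*5^3*11719^1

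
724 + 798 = 1522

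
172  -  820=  - 648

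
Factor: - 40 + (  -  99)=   -139^1 = - 139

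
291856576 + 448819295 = 740675871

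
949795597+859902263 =1809697860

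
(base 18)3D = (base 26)2F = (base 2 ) 1000011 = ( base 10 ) 67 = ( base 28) 2b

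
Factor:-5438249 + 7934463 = 2^1*7^1*178301^1 = 2496214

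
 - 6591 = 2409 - 9000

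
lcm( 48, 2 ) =48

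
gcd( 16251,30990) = 3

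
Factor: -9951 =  - 3^1*31^1*107^1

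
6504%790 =184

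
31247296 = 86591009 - 55343713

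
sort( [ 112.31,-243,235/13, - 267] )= [ - 267,  -  243, 235/13, 112.31] 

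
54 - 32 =22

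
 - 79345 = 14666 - 94011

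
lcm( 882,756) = 5292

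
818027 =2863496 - 2045469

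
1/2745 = 1/2745=   0.00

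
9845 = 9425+420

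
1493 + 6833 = 8326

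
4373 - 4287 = 86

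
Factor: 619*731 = 452489  =  17^1*43^1*619^1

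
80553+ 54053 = 134606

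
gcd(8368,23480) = 8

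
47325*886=41929950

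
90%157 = 90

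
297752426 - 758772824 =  - 461020398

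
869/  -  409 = -869/409 = -  2.12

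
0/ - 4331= 0/1 = -0.00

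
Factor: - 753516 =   -  2^2*3^3 * 6977^1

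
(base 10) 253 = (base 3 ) 100101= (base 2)11111101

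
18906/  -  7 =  - 18906/7 =- 2700.86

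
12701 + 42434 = 55135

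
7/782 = 7/782 = 0.01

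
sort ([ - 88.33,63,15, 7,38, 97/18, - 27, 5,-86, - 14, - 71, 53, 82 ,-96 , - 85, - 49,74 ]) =[ - 96,  -  88.33, - 86, - 85,-71, - 49, - 27,-14, 5,97/18, 7, 15, 38, 53, 63, 74, 82]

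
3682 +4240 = 7922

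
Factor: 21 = 3^1*7^1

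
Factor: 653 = 653^1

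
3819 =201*19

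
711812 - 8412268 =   -  7700456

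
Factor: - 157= - 157^1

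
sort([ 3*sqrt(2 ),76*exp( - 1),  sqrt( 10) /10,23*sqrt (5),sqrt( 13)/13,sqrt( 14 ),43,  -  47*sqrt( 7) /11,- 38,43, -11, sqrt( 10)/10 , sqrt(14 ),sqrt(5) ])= [ - 38,  -  47*sqrt(7)/11, - 11,sqrt( 13)/13,sqrt( 10)/10, sqrt( 10 ) /10,sqrt( 5),sqrt ( 14), sqrt( 14 ), 3*sqrt( 2 ),76*exp( - 1), 43, 43, 23*sqrt( 5 )]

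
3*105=315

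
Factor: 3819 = 3^1*19^1*67^1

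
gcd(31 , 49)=1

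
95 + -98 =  - 3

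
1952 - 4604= - 2652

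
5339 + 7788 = 13127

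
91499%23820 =20039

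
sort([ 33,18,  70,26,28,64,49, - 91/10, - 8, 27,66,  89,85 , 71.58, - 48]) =[ - 48,-91/10, - 8,18, 26, 27, 28,33,49,64,66,  70,71.58, 85,89 ] 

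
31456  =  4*7864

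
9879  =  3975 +5904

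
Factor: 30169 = 30169^1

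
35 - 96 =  - 61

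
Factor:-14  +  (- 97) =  - 111 = - 3^1*37^1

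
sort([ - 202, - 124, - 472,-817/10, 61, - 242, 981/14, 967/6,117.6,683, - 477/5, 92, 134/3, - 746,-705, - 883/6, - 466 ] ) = [-746, - 705,  -  472, - 466, - 242, - 202, - 883/6, - 124, - 477/5, - 817/10,  134/3, 61, 981/14 , 92, 117.6,967/6, 683] 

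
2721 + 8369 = 11090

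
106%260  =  106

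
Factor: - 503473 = -89^1 * 5657^1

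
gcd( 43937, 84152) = 1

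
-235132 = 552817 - 787949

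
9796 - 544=9252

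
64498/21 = 9214/3 = 3071.33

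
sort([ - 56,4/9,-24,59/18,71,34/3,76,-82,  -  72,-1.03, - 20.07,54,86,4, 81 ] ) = [ - 82, - 72, - 56, - 24,-20.07,  -  1.03,4/9, 59/18,  4 , 34/3,54,71, 76 , 81, 86 ]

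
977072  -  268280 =708792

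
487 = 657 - 170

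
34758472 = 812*42806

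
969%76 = 57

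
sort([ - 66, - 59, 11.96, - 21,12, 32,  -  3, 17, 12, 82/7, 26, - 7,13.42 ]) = [ - 66,  -  59, - 21, - 7, - 3, 82/7,11.96,12 , 12, 13.42, 17, 26, 32]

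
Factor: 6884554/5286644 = 3442277/2643322 = 2^( - 1 )*11^( - 1)*53^( - 1 )*2267^( - 1)*3442277^1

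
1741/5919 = 1741/5919  =  0.29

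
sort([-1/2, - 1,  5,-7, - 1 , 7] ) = [ - 7, - 1, - 1, - 1/2, 5, 7]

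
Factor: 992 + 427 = 3^1*11^1*43^1 =1419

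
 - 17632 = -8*2204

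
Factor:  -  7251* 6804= -2^2*  3^6*7^1*2417^1= - 49335804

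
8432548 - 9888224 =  - 1455676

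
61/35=61/35= 1.74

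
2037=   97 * 21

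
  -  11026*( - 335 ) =3693710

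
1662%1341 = 321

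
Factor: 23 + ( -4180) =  - 4157 = - 4157^1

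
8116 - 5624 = 2492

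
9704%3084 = 452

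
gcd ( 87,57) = 3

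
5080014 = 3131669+1948345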